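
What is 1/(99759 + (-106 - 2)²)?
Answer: 1/111423 ≈ 8.9748e-6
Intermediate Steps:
1/(99759 + (-106 - 2)²) = 1/(99759 + (-108)²) = 1/(99759 + 11664) = 1/111423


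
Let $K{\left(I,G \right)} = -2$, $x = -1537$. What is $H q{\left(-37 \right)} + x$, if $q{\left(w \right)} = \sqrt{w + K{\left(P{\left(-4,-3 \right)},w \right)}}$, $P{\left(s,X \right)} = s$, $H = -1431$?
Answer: $-1537 - 1431 i \sqrt{39} \approx -1537.0 - 8936.6 i$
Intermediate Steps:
$q{\left(w \right)} = \sqrt{-2 + w}$ ($q{\left(w \right)} = \sqrt{w - 2} = \sqrt{-2 + w}$)
$H q{\left(-37 \right)} + x = - 1431 \sqrt{-2 - 37} - 1537 = - 1431 \sqrt{-39} - 1537 = - 1431 i \sqrt{39} - 1537 = -1537 - 1431 i \sqrt{39}$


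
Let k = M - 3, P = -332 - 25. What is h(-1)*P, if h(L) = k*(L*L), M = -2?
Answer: 1785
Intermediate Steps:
P = -357
k = -5 (k = -2 - 3 = -5)
h(L) = -5*L**2 (h(L) = -5*L*L = -5*L**2)
h(-1)*P = -5*(-1)**2*(-357) = -5*1*(-357) = -5*(-357) = 1785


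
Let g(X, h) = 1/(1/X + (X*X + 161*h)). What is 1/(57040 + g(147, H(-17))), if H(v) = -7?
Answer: 3010855/171739169347 ≈ 1.7532e-5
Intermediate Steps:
g(X, h) = 1/(1/X + X² + 161*h) (g(X, h) = 1/(1/X + (X² + 161*h)) = 1/(1/X + X² + 161*h))
1/(57040 + g(147, H(-17))) = 1/(57040 + 147/(1 + 147³ + 161*147*(-7))) = 1/(57040 + 147/(1 + 3176523 - 165669)) = 1/(57040 + 147/3010855) = 1/(171739169347/3010855) = 3010855/171739169347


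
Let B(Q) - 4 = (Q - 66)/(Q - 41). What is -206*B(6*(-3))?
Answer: -65920/59 ≈ -1117.3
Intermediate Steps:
B(Q) = 4 + (-66 + Q)/(-41 + Q) (B(Q) = 4 + (Q - 66)/(Q - 41) = 4 + (-66 + Q)/(-41 + Q))
-206*B(6*(-3)) = -1030*(-46 + 6*(-3))/(-41 + 6*(-3)) = -1030*(-46 - 18)/(-41 - 18) = -1030*(-64)/(-59) = -1030*(-1)*(-64)/59 = -206*320/59 = -65920/59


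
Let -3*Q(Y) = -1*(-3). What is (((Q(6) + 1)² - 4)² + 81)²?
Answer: 9409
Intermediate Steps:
Q(Y) = -1 (Q(Y) = -(-1)*(-3)/3 = -⅓*3 = -1)
(((Q(6) + 1)² - 4)² + 81)² = (((-1 + 1)² - 4)² + 81)² = ((0² - 4)² + 81)² = ((0 - 4)² + 81)² = ((-4)² + 81)² = (16 + 81)² = 97² = 9409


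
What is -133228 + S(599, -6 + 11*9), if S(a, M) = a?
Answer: -132629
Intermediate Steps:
-133228 + S(599, -6 + 11*9) = -133228 + 599 = -132629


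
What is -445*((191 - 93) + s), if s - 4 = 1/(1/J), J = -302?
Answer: 89000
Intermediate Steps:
s = -298 (s = 4 + 1/(1/(-302)) = 4 + 1/(-1/302) = 4 - 302 = -298)
-445*((191 - 93) + s) = -445*((191 - 93) - 298) = -445*(98 - 298) = -445*(-200) = 89000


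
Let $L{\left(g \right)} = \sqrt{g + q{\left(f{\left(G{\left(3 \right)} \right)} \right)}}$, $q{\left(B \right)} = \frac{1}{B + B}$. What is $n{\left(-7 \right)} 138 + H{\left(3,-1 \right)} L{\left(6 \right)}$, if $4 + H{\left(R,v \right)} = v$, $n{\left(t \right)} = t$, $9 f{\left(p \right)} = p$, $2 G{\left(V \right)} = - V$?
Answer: $-966 - 5 \sqrt{3} \approx -974.66$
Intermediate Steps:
$G{\left(V \right)} = - \frac{V}{2}$ ($G{\left(V \right)} = \frac{\left(-1\right) V}{2} = - \frac{V}{2}$)
$f{\left(p \right)} = \frac{p}{9}$
$q{\left(B \right)} = \frac{1}{2 B}$
$L{\left(g \right)} = \sqrt{-3 + g}$ ($L{\left(g \right)} = \sqrt{g + \frac{1}{2 \frac{\left(- \frac{1}{2}\right) 3}{9}}} = \sqrt{g + \frac{1}{2 \cdot \frac{1}{9} \left(- \frac{3}{2}\right)}} = \sqrt{g + \frac{1}{2 \left(- \frac{1}{6}\right)}} = \sqrt{g + \frac{1}{2} \left(-6\right)} = \sqrt{g - 3} = \sqrt{-3 + g}$)
$H{\left(R,v \right)} = -4 + v$
$n{\left(-7 \right)} 138 + H{\left(3,-1 \right)} L{\left(6 \right)} = \left(-7\right) 138 + \left(-4 - 1\right) \sqrt{-3 + 6} = -966 - 5 \sqrt{3}$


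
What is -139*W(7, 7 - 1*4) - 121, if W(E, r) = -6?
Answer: 713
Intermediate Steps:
-139*W(7, 7 - 1*4) - 121 = -139*(-6) - 121 = 834 - 121 = 713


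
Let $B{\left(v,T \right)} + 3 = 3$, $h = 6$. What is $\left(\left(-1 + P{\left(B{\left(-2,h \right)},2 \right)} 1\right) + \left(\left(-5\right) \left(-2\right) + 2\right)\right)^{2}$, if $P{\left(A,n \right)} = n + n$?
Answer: $225$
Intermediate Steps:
$B{\left(v,T \right)} = 0$ ($B{\left(v,T \right)} = -3 + 3 = 0$)
$P{\left(A,n \right)} = 2 n$
$\left(\left(-1 + P{\left(B{\left(-2,h \right)},2 \right)} 1\right) + \left(\left(-5\right) \left(-2\right) + 2\right)\right)^{2} = \left(\left(-1 + 2 \cdot 2 \cdot 1\right) + \left(\left(-5\right) \left(-2\right) + 2\right)\right)^{2} = \left(\left(-1 + 4 \cdot 1\right) + \left(10 + 2\right)\right)^{2} = \left(\left(-1 + 4\right) + 12\right)^{2} = \left(3 + 12\right)^{2} = 15^{2} = 225$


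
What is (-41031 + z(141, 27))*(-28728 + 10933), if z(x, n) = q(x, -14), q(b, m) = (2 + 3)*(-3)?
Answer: 730413570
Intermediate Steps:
q(b, m) = -15 (q(b, m) = 5*(-3) = -15)
z(x, n) = -15
(-41031 + z(141, 27))*(-28728 + 10933) = (-41031 - 15)*(-28728 + 10933) = -41046*(-17795) = 730413570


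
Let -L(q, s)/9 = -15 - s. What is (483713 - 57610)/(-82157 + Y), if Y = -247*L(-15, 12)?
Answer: -426103/142178 ≈ -2.9970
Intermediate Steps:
L(q, s) = 135 + 9*s (L(q, s) = -9*(-15 - s) = 135 + 9*s)
Y = -60021 (Y = -247*(135 + 9*12) = -247*(135 + 108) = -247*243 = -60021)
(483713 - 57610)/(-82157 + Y) = (483713 - 57610)/(-82157 - 60021) = 426103/(-142178) = 426103*(-1/142178) = -426103/142178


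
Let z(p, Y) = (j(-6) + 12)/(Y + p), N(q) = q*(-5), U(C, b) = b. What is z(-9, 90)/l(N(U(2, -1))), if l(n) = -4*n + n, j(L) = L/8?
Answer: -1/108 ≈ -0.0092593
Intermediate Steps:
j(L) = L/8 (j(L) = L*(⅛) = L/8)
N(q) = -5*q
l(n) = -3*n
z(p, Y) = 45/(4*(Y + p)) (z(p, Y) = ((⅛)*(-6) + 12)/(Y + p) = (-¾ + 12)/(Y + p) = 45/(4*(Y + p)))
z(-9, 90)/l(N(U(2, -1))) = (45/(4*(90 - 9)))/((-(-15)*(-1))) = ((45/4)/81)/((-3*5)) = ((45/4)*(1/81))/(-15) = (5/36)*(-1/15) = -1/108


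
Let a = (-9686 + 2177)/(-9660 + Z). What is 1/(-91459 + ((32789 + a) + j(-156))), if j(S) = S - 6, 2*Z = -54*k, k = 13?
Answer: -3337/196319881 ≈ -1.6998e-5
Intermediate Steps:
Z = -351 (Z = (-54*13)/2 = (1/2)*(-702) = -351)
j(S) = -6 + S
a = 2503/3337 (a = (-9686 + 2177)/(-9660 - 351) = -7509/(-10011) = -7509*(-1/10011) = 2503/3337 ≈ 0.75007)
1/(-91459 + ((32789 + a) + j(-156))) = 1/(-91459 + ((32789 + 2503/3337) + (-6 - 156))) = 1/(-91459 + (109419396/3337 - 162)) = 1/(-91459 + 108878802/3337) = 1/(-196319881/3337) = -3337/196319881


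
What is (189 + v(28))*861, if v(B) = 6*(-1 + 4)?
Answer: 178227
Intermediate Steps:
v(B) = 18 (v(B) = 6*3 = 18)
(189 + v(28))*861 = (189 + 18)*861 = 207*861 = 178227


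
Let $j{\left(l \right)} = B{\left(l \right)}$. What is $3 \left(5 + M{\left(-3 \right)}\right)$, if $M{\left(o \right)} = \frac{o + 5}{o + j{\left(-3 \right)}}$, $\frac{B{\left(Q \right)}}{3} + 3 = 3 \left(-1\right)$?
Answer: $\frac{103}{7} \approx 14.714$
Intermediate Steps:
$B{\left(Q \right)} = -18$ ($B{\left(Q \right)} = -9 + 3 \cdot 3 \left(-1\right) = -9 + 3 \left(-3\right) = -9 - 9 = -18$)
$j{\left(l \right)} = -18$
$M{\left(o \right)} = \frac{5 + o}{-18 + o}$ ($M{\left(o \right)} = \frac{o + 5}{o - 18} = \frac{5 + o}{-18 + o}$)
$3 \left(5 + M{\left(-3 \right)}\right) = 3 \left(5 + \frac{5 - 3}{-18 - 3}\right) = 3 \left(5 + \frac{1}{-21} \cdot 2\right) = 3 \left(5 - \frac{2}{21}\right) = 3 \cdot \frac{103}{21} = \frac{103}{7}$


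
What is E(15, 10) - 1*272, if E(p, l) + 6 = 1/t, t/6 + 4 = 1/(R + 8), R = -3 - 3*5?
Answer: -34199/123 ≈ -278.04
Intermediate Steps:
R = -18 (R = -3 - 15 = -18)
t = -123/5 (t = -24 + 6/(-18 + 8) = -24 + 6/(-10) = -24 + 6*(-⅒) = -24 - ⅗ = -123/5 ≈ -24.600)
E(p, l) = -743/123 (E(p, l) = -6 + 1/(-123/5) = -6 - 5/123 = -743/123)
E(15, 10) - 1*272 = -743/123 - 1*272 = -743/123 - 272 = -34199/123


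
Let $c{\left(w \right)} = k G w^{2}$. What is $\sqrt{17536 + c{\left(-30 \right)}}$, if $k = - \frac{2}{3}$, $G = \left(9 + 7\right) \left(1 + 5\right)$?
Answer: $8 i \sqrt{626} \approx 200.16 i$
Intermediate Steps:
$G = 96$ ($G = 16 \cdot 6 = 96$)
$k = - \frac{2}{3}$ ($k = \left(-2\right) \frac{1}{3} = - \frac{2}{3} \approx -0.66667$)
$c{\left(w \right)} = - 64 w^{2}$ ($c{\left(w \right)} = \left(- \frac{2}{3}\right) 96 w^{2} = - 64 w^{2}$)
$\sqrt{17536 + c{\left(-30 \right)}} = \sqrt{17536 - 64 \left(-30\right)^{2}} = \sqrt{17536 - 57600} = \sqrt{-40064} = 8 i \sqrt{626}$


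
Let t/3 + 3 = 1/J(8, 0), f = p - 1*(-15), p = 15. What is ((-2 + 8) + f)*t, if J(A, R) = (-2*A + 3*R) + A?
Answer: -675/2 ≈ -337.50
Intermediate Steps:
J(A, R) = -A + 3*R
f = 30 (f = 15 - 1*(-15) = 15 + 15 = 30)
t = -75/8 (t = -9 + 3/(-1*8 + 3*0) = -9 + 3/(-8 + 0) = -9 + 3/(-8) = -9 + 3*(-1/8) = -9 - 3/8 = -75/8 ≈ -9.3750)
((-2 + 8) + f)*t = ((-2 + 8) + 30)*(-75/8) = (6 + 30)*(-75/8) = 36*(-75/8) = -675/2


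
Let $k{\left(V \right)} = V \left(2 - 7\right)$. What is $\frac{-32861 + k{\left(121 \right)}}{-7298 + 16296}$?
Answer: $- \frac{16733}{4499} \approx -3.7193$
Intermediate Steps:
$k{\left(V \right)} = - 5 V$ ($k{\left(V \right)} = V \left(-5\right) = - 5 V$)
$\frac{-32861 + k{\left(121 \right)}}{-7298 + 16296} = \frac{-32861 - 605}{-7298 + 16296} = \frac{-32861 - 605}{8998} = \left(-33466\right) \frac{1}{8998} = - \frac{16733}{4499}$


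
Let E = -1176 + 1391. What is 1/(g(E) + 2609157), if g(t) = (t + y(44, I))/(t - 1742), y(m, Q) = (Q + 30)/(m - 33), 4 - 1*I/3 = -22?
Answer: 16797/43826007656 ≈ 3.8327e-7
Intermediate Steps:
I = 78 (I = 12 - 3*(-22) = 12 + 66 = 78)
y(m, Q) = (30 + Q)/(-33 + m)
E = 215
g(t) = (108/11 + t)/(-1742 + t) (g(t) = (t + (30 + 78)/(-33 + 44))/(t - 1742) = (t + 108/11)/(-1742 + t) = (108/11 + t)/(-1742 + t))
1/(g(E) + 2609157) = 1/((108/11 + 215)/(-1742 + 215) + 2609157) = 1/((2473/11)/(-1527) + 2609157) = 1/(-1/1527*2473/11 + 2609157) = 1/(-2473/16797 + 2609157) = 1/(43826007656/16797) = 16797/43826007656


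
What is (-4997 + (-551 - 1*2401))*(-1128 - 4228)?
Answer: 42574844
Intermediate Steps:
(-4997 + (-551 - 1*2401))*(-1128 - 4228) = (-4997 + (-551 - 2401))*(-5356) = (-4997 - 2952)*(-5356) = -7949*(-5356) = 42574844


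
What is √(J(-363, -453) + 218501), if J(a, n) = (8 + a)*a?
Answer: √347366 ≈ 589.38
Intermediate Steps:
J(a, n) = a*(8 + a)
√(J(-363, -453) + 218501) = √(-363*(8 - 363) + 218501) = √(-363*(-355) + 218501) = √(128865 + 218501) = √347366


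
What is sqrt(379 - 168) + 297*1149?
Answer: 341253 + sqrt(211) ≈ 3.4127e+5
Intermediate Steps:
sqrt(379 - 168) + 297*1149 = sqrt(211) + 341253 = 341253 + sqrt(211)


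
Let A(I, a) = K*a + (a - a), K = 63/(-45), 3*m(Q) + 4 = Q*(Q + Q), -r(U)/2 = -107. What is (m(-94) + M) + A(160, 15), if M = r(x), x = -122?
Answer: 18247/3 ≈ 6082.3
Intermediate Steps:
r(U) = 214 (r(U) = -2*(-107) = 214)
M = 214
m(Q) = -4/3 + 2*Q²/3 (m(Q) = -4/3 + (Q*(Q + Q))/3 = -4/3 + (Q*(2*Q))/3 = -4/3 + (2*Q²)/3 = -4/3 + 2*Q²/3)
K = -7/5 (K = 63*(-1/45) = -7/5 ≈ -1.4000)
A(I, a) = -7*a/5 (A(I, a) = -7*a/5 + (a - a) = -7*a/5 + 0 = -7*a/5)
(m(-94) + M) + A(160, 15) = ((-4/3 + (⅔)*(-94)²) + 214) - 7/5*15 = ((-4/3 + (⅔)*8836) + 214) - 21 = ((-4/3 + 17672/3) + 214) - 21 = (17668/3 + 214) - 21 = 18310/3 - 21 = 18247/3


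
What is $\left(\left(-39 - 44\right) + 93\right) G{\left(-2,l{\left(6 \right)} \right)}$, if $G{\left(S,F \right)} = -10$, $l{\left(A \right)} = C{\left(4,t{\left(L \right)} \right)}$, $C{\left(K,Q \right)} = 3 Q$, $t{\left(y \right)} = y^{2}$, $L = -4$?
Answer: $-100$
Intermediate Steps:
$l{\left(A \right)} = 48$ ($l{\left(A \right)} = 3 \left(-4\right)^{2} = 3 \cdot 16 = 48$)
$\left(\left(-39 - 44\right) + 93\right) G{\left(-2,l{\left(6 \right)} \right)} = \left(\left(-39 - 44\right) + 93\right) \left(-10\right) = \left(-83 + 93\right) \left(-10\right) = 10 \left(-10\right) = -100$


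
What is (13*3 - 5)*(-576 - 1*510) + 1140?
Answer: -35784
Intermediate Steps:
(13*3 - 5)*(-576 - 1*510) + 1140 = (39 - 5)*(-576 - 510) + 1140 = 34*(-1086) + 1140 = -36924 + 1140 = -35784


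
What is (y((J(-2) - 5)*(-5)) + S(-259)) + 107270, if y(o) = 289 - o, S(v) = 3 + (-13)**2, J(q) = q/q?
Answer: 107711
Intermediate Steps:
J(q) = 1
S(v) = 172 (S(v) = 3 + 169 = 172)
(y((J(-2) - 5)*(-5)) + S(-259)) + 107270 = ((289 - (1 - 5)*(-5)) + 172) + 107270 = ((289 - (-4)*(-5)) + 172) + 107270 = ((289 - 1*20) + 172) + 107270 = ((289 - 20) + 172) + 107270 = (269 + 172) + 107270 = 441 + 107270 = 107711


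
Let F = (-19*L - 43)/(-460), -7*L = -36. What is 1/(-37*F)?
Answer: -644/7289 ≈ -0.088352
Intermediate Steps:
L = 36/7 (L = -1/7*(-36) = 36/7 ≈ 5.1429)
F = 197/644 (F = (-19*36/7 - 43)/(-460) = (-684/7 - 43)*(-1/460) = -985/7*(-1/460) = 197/644 ≈ 0.30590)
1/(-37*F) = 1/(-37*197/644) = 1/(-7289/644) = -644/7289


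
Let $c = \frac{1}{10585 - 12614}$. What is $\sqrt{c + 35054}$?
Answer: $\frac{\sqrt{144311742385}}{2029} \approx 187.23$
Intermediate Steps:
$c = - \frac{1}{2029}$ ($c = \frac{1}{-2029} = - \frac{1}{2029} \approx -0.00049285$)
$\sqrt{c + 35054} = \sqrt{- \frac{1}{2029} + 35054} = \sqrt{\frac{71124565}{2029}} = \frac{\sqrt{144311742385}}{2029}$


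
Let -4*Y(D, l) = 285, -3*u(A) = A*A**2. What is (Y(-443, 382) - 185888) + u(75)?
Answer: -1306337/4 ≈ -3.2658e+5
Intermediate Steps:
u(A) = -A**3/3 (u(A) = -A*A**2/3 = -A**3/3)
Y(D, l) = -285/4 (Y(D, l) = -1/4*285 = -285/4)
(Y(-443, 382) - 185888) + u(75) = (-285/4 - 185888) - 1/3*75**3 = -743837/4 - 1/3*421875 = -743837/4 - 140625 = -1306337/4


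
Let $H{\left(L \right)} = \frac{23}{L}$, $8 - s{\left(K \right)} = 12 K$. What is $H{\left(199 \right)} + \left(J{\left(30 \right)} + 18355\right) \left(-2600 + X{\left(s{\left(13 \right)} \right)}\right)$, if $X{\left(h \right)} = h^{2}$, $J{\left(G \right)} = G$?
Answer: $\frac{70625903983}{199} \approx 3.549 \cdot 10^{8}$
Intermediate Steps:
$s{\left(K \right)} = 8 - 12 K$
$H{\left(199 \right)} + \left(J{\left(30 \right)} + 18355\right) \left(-2600 + X{\left(s{\left(13 \right)} \right)}\right) = \frac{23}{199} + \left(30 + 18355\right) \left(-2600 + \left(8 - 156\right)^{2}\right) = 23 \cdot \frac{1}{199} + 18385 \left(-2600 + \left(8 - 156\right)^{2}\right) = \frac{23}{199} + 18385 \left(-2600 + \left(-148\right)^{2}\right) = \frac{23}{199} + 18385 \left(-2600 + 21904\right) = \frac{23}{199} + 18385 \cdot 19304 = \frac{23}{199} + 354904040 = \frac{70625903983}{199}$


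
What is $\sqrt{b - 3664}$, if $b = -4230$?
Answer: $i \sqrt{7894} \approx 88.848 i$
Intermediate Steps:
$\sqrt{b - 3664} = \sqrt{-4230 - 3664} = \sqrt{-7894} = i \sqrt{7894}$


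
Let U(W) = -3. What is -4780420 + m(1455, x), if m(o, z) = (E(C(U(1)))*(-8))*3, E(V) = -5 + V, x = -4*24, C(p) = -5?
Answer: -4780180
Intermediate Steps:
x = -96
m(o, z) = 240 (m(o, z) = ((-5 - 5)*(-8))*3 = -10*(-8)*3 = 80*3 = 240)
-4780420 + m(1455, x) = -4780420 + 240 = -4780180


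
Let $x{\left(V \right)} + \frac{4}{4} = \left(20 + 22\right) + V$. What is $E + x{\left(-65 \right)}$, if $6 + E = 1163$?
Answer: $1133$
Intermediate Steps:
$x{\left(V \right)} = 41 + V$ ($x{\left(V \right)} = -1 + \left(\left(20 + 22\right) + V\right) = -1 + \left(42 + V\right) = 41 + V$)
$E = 1157$ ($E = -6 + 1163 = 1157$)
$E + x{\left(-65 \right)} = 1157 + \left(41 - 65\right) = 1157 - 24 = 1133$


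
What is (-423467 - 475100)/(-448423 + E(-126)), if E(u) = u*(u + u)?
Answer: 898567/416671 ≈ 2.1565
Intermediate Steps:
E(u) = 2*u² (E(u) = u*(2*u) = 2*u²)
(-423467 - 475100)/(-448423 + E(-126)) = (-423467 - 475100)/(-448423 + 2*(-126)²) = -898567/(-448423 + 2*15876) = -898567/(-448423 + 31752) = -898567/(-416671) = -898567*(-1/416671) = 898567/416671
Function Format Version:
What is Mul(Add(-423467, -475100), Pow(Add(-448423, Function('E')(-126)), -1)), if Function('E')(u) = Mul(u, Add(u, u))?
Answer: Rational(898567, 416671) ≈ 2.1565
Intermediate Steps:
Function('E')(u) = Mul(2, Pow(u, 2)) (Function('E')(u) = Mul(u, Mul(2, u)) = Mul(2, Pow(u, 2)))
Mul(Add(-423467, -475100), Pow(Add(-448423, Function('E')(-126)), -1)) = Mul(Add(-423467, -475100), Pow(Add(-448423, Mul(2, Pow(-126, 2))), -1)) = Mul(-898567, Pow(Add(-448423, Mul(2, 15876)), -1)) = Mul(-898567, Pow(Add(-448423, 31752), -1)) = Mul(-898567, Pow(-416671, -1)) = Mul(-898567, Rational(-1, 416671)) = Rational(898567, 416671)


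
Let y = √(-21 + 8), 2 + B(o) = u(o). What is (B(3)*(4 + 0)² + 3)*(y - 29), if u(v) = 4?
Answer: -1015 + 35*I*√13 ≈ -1015.0 + 126.19*I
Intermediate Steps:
B(o) = 2 (B(o) = -2 + 4 = 2)
y = I*√13 (y = √(-13) = I*√13 ≈ 3.6056*I)
(B(3)*(4 + 0)² + 3)*(y - 29) = (2*(4 + 0)² + 3)*(I*√13 - 29) = (2*4² + 3)*(-29 + I*√13) = (2*16 + 3)*(-29 + I*√13) = (32 + 3)*(-29 + I*√13) = 35*(-29 + I*√13) = -1015 + 35*I*√13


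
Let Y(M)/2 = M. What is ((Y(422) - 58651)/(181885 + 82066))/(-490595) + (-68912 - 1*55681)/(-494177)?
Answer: 16133955004890924/63992482445659565 ≈ 0.25212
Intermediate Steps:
Y(M) = 2*M
((Y(422) - 58651)/(181885 + 82066))/(-490595) + (-68912 - 1*55681)/(-494177) = ((2*422 - 58651)/(181885 + 82066))/(-490595) + (-68912 - 1*55681)/(-494177) = ((844 - 58651)/263951)*(-1/490595) + (-68912 - 55681)*(-1/494177) = -57807*1/263951*(-1/490595) - 124593*(-1/494177) = -57807/263951*(-1/490595) + 124593/494177 = 57807/129493040845 + 124593/494177 = 16133955004890924/63992482445659565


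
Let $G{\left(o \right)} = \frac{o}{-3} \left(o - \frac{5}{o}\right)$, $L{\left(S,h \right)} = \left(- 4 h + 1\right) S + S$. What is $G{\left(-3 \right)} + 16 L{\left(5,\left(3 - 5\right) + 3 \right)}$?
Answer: $- \frac{484}{3} \approx -161.33$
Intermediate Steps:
$L{\left(S,h \right)} = S + S \left(1 - 4 h\right)$ ($L{\left(S,h \right)} = \left(1 - 4 h\right) S + S = S \left(1 - 4 h\right) + S = S + S \left(1 - 4 h\right)$)
$G{\left(o \right)} = - \frac{o \left(o - \frac{5}{o}\right)}{3}$ ($G{\left(o \right)} = o \left(- \frac{1}{3}\right) \left(o - \frac{5}{o}\right) = - \frac{o}{3} \left(o - \frac{5}{o}\right) = - \frac{o \left(o - \frac{5}{o}\right)}{3}$)
$G{\left(-3 \right)} + 16 L{\left(5,\left(3 - 5\right) + 3 \right)} = \left(\frac{5}{3} - \frac{\left(-3\right)^{2}}{3}\right) + 16 \cdot 2 \cdot 5 \left(1 - 2 \left(\left(3 - 5\right) + 3\right)\right) = \left(\frac{5}{3} - 3\right) + 16 \cdot 2 \cdot 5 \left(1 - 2 \left(-2 + 3\right)\right) = \left(\frac{5}{3} - 3\right) + 16 \cdot 2 \cdot 5 \left(1 - 2\right) = - \frac{4}{3} + 16 \cdot 2 \cdot 5 \left(1 - 2\right) = - \frac{4}{3} + 16 \cdot 2 \cdot 5 \left(-1\right) = - \frac{4}{3} + 16 \left(-10\right) = - \frac{4}{3} - 160 = - \frac{484}{3}$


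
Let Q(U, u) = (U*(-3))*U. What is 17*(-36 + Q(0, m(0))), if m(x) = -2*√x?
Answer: -612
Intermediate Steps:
Q(U, u) = -3*U² (Q(U, u) = (-3*U)*U = -3*U²)
17*(-36 + Q(0, m(0))) = 17*(-36 - 3*0²) = 17*(-36 - 3*0) = 17*(-36 + 0) = 17*(-36) = -612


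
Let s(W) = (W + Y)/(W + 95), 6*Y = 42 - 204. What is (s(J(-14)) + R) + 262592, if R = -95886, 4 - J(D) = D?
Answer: 18837769/113 ≈ 1.6671e+5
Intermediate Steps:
J(D) = 4 - D
Y = -27 (Y = (42 - 204)/6 = (⅙)*(-162) = -27)
s(W) = (-27 + W)/(95 + W) (s(W) = (W - 27)/(W + 95) = (-27 + W)/(95 + W))
(s(J(-14)) + R) + 262592 = ((-27 + (4 - 1*(-14)))/(95 + (4 - 1*(-14))) - 95886) + 262592 = ((-27 + (4 + 14))/(95 + (4 + 14)) - 95886) + 262592 = ((-27 + 18)/(95 + 18) - 95886) + 262592 = (-9/113 - 95886) + 262592 = -10835127/113 + 262592 = 18837769/113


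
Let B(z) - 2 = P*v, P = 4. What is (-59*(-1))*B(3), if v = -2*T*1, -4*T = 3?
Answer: 472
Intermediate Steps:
T = -3/4 (T = -1/4*3 = -3/4 ≈ -0.75000)
v = 3/2 (v = -2*(-3/4)*1 = (3/2)*1 = 3/2 ≈ 1.5000)
B(z) = 8 (B(z) = 2 + 4*(3/2) = 2 + 6 = 8)
(-59*(-1))*B(3) = -59*(-1)*8 = 59*8 = 472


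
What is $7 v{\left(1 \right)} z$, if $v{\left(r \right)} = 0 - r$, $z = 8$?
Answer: $-56$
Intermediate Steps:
$v{\left(r \right)} = - r$
$7 v{\left(1 \right)} z = 7 \left(\left(-1\right) 1\right) 8 = 7 \left(-1\right) 8 = \left(-7\right) 8 = -56$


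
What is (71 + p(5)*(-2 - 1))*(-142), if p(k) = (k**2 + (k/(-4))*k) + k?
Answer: 71/2 ≈ 35.500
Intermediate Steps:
p(k) = k + 3*k**2/4 (p(k) = (k**2 + (k*(-1/4))*k) + k = (k**2 + (-k/4)*k) + k = (k**2 - k**2/4) + k = 3*k**2/4 + k = k + 3*k**2/4)
(71 + p(5)*(-2 - 1))*(-142) = (71 + ((1/4)*5*(4 + 3*5))*(-2 - 1))*(-142) = (71 + ((1/4)*5*(4 + 15))*(-3))*(-142) = (71 + ((1/4)*5*19)*(-3))*(-142) = (71 + (95/4)*(-3))*(-142) = (71 - 285/4)*(-142) = -1/4*(-142) = 71/2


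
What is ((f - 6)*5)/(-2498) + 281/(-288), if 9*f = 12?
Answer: -347609/359712 ≈ -0.96635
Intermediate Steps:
f = 4/3 (f = (⅑)*12 = 4/3 ≈ 1.3333)
((f - 6)*5)/(-2498) + 281/(-288) = ((4/3 - 6)*5)/(-2498) + 281/(-288) = -14/3*5*(-1/2498) + 281*(-1/288) = -70/3*(-1/2498) - 281/288 = 35/3747 - 281/288 = -347609/359712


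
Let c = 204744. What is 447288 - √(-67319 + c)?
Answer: 447288 - 5*√5497 ≈ 4.4692e+5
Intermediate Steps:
447288 - √(-67319 + c) = 447288 - √(-67319 + 204744) = 447288 - √137425 = 447288 - 5*√5497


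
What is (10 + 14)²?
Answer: 576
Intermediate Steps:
(10 + 14)² = 24² = 576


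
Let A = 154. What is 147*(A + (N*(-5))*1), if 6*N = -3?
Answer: 46011/2 ≈ 23006.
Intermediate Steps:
N = -½ (N = (⅙)*(-3) = -½ ≈ -0.50000)
147*(A + (N*(-5))*1) = 147*(154 - ½*(-5)*1) = 147*(154 + (5/2)*1) = 147*(154 + 5/2) = 147*(313/2) = 46011/2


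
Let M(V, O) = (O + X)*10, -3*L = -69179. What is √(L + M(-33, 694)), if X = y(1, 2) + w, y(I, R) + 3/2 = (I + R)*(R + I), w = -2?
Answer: 2*√67623/3 ≈ 173.36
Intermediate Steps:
L = 69179/3 (L = -⅓*(-69179) = 69179/3 ≈ 23060.)
y(I, R) = -3/2 + (I + R)² (y(I, R) = -3/2 + (I + R)*(R + I) = -3/2 + (I + R)*(I + R) = -3/2 + (I + R)²)
X = 11/2 (X = (-3/2 + (1 + 2)²) - 2 = (-3/2 + 3²) - 2 = (-3/2 + 9) - 2 = 15/2 - 2 = 11/2 ≈ 5.5000)
M(V, O) = 55 + 10*O (M(V, O) = (O + 11/2)*10 = (11/2 + O)*10 = 55 + 10*O)
√(L + M(-33, 694)) = √(69179/3 + (55 + 10*694)) = √(69179/3 + (55 + 6940)) = √(69179/3 + 6995) = √(90164/3) = 2*√67623/3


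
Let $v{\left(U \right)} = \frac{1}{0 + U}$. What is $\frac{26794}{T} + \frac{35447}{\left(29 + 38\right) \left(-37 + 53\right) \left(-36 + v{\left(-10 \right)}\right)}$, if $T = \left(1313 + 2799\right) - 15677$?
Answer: $- \frac{7234254599}{2237781240} \approx -3.2328$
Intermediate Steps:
$T = -11565$ ($T = 4112 - 15677 = -11565$)
$v{\left(U \right)} = \frac{1}{U}$
$\frac{26794}{T} + \frac{35447}{\left(29 + 38\right) \left(-37 + 53\right) \left(-36 + v{\left(-10 \right)}\right)} = \frac{26794}{-11565} + \frac{35447}{\left(29 + 38\right) \left(-37 + 53\right) \left(-36 + \frac{1}{-10}\right)} = 26794 \left(- \frac{1}{11565}\right) + \frac{35447}{67 \cdot 16 \left(-36 - \frac{1}{10}\right)} = - \frac{26794}{11565} + \frac{35447}{1072 \left(- \frac{361}{10}\right)} = - \frac{26794}{11565} + \frac{35447}{- \frac{193496}{5}} = - \frac{26794}{11565} + 35447 \left(- \frac{5}{193496}\right) = - \frac{26794}{11565} - \frac{177235}{193496} = - \frac{7234254599}{2237781240}$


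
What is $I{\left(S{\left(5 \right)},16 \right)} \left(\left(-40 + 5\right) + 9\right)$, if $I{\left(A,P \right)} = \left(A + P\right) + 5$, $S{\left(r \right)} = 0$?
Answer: $-546$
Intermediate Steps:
$I{\left(A,P \right)} = 5 + A + P$
$I{\left(S{\left(5 \right)},16 \right)} \left(\left(-40 + 5\right) + 9\right) = \left(5 + 0 + 16\right) \left(\left(-40 + 5\right) + 9\right) = 21 \left(-35 + 9\right) = 21 \left(-26\right) = -546$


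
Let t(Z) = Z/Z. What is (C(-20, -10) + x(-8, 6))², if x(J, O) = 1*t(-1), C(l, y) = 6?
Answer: 49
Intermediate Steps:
t(Z) = 1
x(J, O) = 1 (x(J, O) = 1*1 = 1)
(C(-20, -10) + x(-8, 6))² = (6 + 1)² = 7² = 49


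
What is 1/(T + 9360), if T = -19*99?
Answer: 1/7479 ≈ 0.00013371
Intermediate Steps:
T = -1881
1/(T + 9360) = 1/(-1881 + 9360) = 1/7479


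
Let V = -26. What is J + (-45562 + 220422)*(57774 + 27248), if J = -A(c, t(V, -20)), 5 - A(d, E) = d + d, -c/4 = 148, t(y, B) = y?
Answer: 14866945731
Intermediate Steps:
c = -592 (c = -4*148 = -592)
A(d, E) = 5 - 2*d (A(d, E) = 5 - (d + d) = 5 - 2*d)
J = -1189 (J = -(5 - 2*(-592)) = -(5 + 1184) = -1*1189 = -1189)
J + (-45562 + 220422)*(57774 + 27248) = -1189 + (-45562 + 220422)*(57774 + 27248) = -1189 + 174860*85022 = -1189 + 14866946920 = 14866945731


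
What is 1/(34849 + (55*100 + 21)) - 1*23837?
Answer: -962299689/40370 ≈ -23837.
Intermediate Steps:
1/(34849 + (55*100 + 21)) - 1*23837 = 1/(34849 + (5500 + 21)) - 23837 = 1/(34849 + 5521) - 23837 = 1/40370 - 23837 = -962299689/40370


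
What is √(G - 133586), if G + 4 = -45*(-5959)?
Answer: √134565 ≈ 366.83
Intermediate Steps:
G = 268151 (G = -4 - 45*(-5959) = -4 + 268155 = 268151)
√(G - 133586) = √(268151 - 133586) = √134565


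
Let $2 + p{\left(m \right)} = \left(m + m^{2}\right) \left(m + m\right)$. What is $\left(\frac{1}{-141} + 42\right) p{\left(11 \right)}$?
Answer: $\frac{17182742}{141} \approx 1.2186 \cdot 10^{5}$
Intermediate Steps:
$p{\left(m \right)} = -2 + 2 m \left(m + m^{2}\right)$ ($p{\left(m \right)} = -2 + \left(m + m^{2}\right) \left(m + m\right) = -2 + \left(m + m^{2}\right) 2 m = -2 + 2 m \left(m + m^{2}\right)$)
$\left(\frac{1}{-141} + 42\right) p{\left(11 \right)} = \left(\frac{1}{-141} + 42\right) \left(-2 + 2 \cdot 11^{2} + 2 \cdot 11^{3}\right) = \left(- \frac{1}{141} + 42\right) \left(-2 + 2 \cdot 121 + 2 \cdot 1331\right) = \frac{5921 \left(-2 + 242 + 2662\right)}{141} = \frac{5921}{141} \cdot 2902 = \frac{17182742}{141}$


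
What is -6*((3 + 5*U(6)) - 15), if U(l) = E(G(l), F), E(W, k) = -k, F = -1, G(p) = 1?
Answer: 42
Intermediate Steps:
U(l) = 1 (U(l) = -1*(-1) = 1)
-6*((3 + 5*U(6)) - 15) = -6*((3 + 5*1) - 15) = -6*((3 + 5) - 15) = -6*(8 - 15) = -6*(-7) = 42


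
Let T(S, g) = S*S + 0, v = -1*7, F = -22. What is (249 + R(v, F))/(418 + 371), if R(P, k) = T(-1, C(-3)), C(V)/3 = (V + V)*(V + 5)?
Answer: 250/789 ≈ 0.31686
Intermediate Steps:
C(V) = 6*V*(5 + V) (C(V) = 3*((V + V)*(V + 5)) = 3*((2*V)*(5 + V)) = 3*(2*V*(5 + V)) = 6*V*(5 + V))
v = -7
T(S, g) = S² (T(S, g) = S² + 0 = S²)
R(P, k) = 1 (R(P, k) = (-1)² = 1)
(249 + R(v, F))/(418 + 371) = (249 + 1)/(418 + 371) = 250/789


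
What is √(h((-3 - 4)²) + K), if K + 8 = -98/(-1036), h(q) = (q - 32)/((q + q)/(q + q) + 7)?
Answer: I*√126614/148 ≈ 2.4042*I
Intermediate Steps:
h(q) = -4 + q/8 (h(q) = (-32 + q)/((2*q)/((2*q)) + 7) = (-32 + q)/((2*q)*(1/(2*q)) + 7) = (-32 + q)/(1 + 7) = (-32 + q)/8 = (-32 + q)*(⅛) = -4 + q/8)
K = -585/74 (K = -8 - 98/(-1036) = -8 - 98*(-1/1036) = -8 + 7/74 = -585/74 ≈ -7.9054)
√(h((-3 - 4)²) + K) = √((-4 + (-3 - 4)²/8) - 585/74) = √((-4 + (⅛)*(-7)²) - 585/74) = √((-4 + (⅛)*49) - 585/74) = √((-4 + 49/8) - 585/74) = √(17/8 - 585/74) = √(-1711/296) = I*√126614/148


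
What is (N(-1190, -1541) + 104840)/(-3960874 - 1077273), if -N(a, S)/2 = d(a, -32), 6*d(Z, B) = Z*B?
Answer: -276440/15114441 ≈ -0.018290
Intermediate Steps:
d(Z, B) = B*Z/6 (d(Z, B) = (Z*B)/6 = (B*Z)/6 = B*Z/6)
N(a, S) = 32*a/3 (N(a, S) = -(-32)*a/3 = 32*a/3)
(N(-1190, -1541) + 104840)/(-3960874 - 1077273) = ((32/3)*(-1190) + 104840)/(-3960874 - 1077273) = (-38080/3 + 104840)/(-5038147) = (276440/3)*(-1/5038147) = -276440/15114441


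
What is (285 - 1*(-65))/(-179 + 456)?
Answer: 350/277 ≈ 1.2635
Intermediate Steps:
(285 - 1*(-65))/(-179 + 456) = (285 + 65)/277 = 350*(1/277) = 350/277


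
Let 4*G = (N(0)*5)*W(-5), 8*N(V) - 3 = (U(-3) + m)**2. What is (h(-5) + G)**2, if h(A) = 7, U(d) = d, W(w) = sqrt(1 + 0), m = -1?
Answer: 101761/1024 ≈ 99.376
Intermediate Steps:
W(w) = 1 (W(w) = sqrt(1) = 1)
N(V) = 19/8 (N(V) = 3/8 + (-3 - 1)**2/8 = 3/8 + (1/8)*(-4)**2 = 3/8 + (1/8)*16 = 3/8 + 2 = 19/8)
G = 95/32 (G = (((19/8)*5)*1)/4 = ((95/8)*1)/4 = (1/4)*(95/8) = 95/32 ≈ 2.9688)
(h(-5) + G)**2 = (7 + 95/32)**2 = (319/32)**2 = 101761/1024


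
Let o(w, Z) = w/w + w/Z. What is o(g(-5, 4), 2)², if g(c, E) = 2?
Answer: 4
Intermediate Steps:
o(w, Z) = 1 + w/Z
o(g(-5, 4), 2)² = ((2 + 2)/2)² = ((½)*4)² = 2² = 4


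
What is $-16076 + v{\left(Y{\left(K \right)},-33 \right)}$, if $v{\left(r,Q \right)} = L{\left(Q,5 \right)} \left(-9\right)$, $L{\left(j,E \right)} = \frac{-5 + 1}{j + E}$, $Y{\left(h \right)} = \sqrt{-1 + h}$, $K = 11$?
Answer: $- \frac{112541}{7} \approx -16077.0$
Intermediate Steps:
$L{\left(j,E \right)} = - \frac{4}{E + j}$
$v{\left(r,Q \right)} = \frac{36}{5 + Q}$ ($v{\left(r,Q \right)} = - \frac{4}{5 + Q} \left(-9\right) = \frac{36}{5 + Q}$)
$-16076 + v{\left(Y{\left(K \right)},-33 \right)} = -16076 + \frac{36}{5 - 33} = -16076 + \frac{36}{-28} = -16076 + 36 \left(- \frac{1}{28}\right) = -16076 - \frac{9}{7} = - \frac{112541}{7}$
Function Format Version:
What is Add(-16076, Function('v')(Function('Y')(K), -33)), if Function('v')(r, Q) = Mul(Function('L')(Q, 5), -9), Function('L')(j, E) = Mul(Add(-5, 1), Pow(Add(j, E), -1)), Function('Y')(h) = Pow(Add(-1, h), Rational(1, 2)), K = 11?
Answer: Rational(-112541, 7) ≈ -16077.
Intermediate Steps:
Function('L')(j, E) = Mul(-4, Pow(Add(E, j), -1))
Function('v')(r, Q) = Mul(36, Pow(Add(5, Q), -1)) (Function('v')(r, Q) = Mul(Mul(-4, Pow(Add(5, Q), -1)), -9) = Mul(36, Pow(Add(5, Q), -1)))
Add(-16076, Function('v')(Function('Y')(K), -33)) = Add(-16076, Mul(36, Pow(Add(5, -33), -1))) = Add(-16076, Mul(36, Pow(-28, -1))) = Add(-16076, Mul(36, Rational(-1, 28))) = Add(-16076, Rational(-9, 7)) = Rational(-112541, 7)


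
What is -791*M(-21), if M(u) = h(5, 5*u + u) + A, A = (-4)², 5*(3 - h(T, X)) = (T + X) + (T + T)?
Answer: -162946/5 ≈ -32589.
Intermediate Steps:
h(T, X) = 3 - 3*T/5 - X/5 (h(T, X) = 3 - ((T + X) + (T + T))/5 = 3 - ((T + X) + 2*T)/5 = 3 - (X + 3*T)/5 = 3 + (-3*T/5 - X/5) = 3 - 3*T/5 - X/5)
A = 16
M(u) = 16 - 6*u/5 (M(u) = (3 - ⅗*5 - (5*u + u)/5) + 16 = (3 - 3 - 6*u/5) + 16 = -6*u/5 + 16 = 16 - 6*u/5)
-791*M(-21) = -791*(16 - 6/5*(-21)) = -791*(16 + 126/5) = -791*206/5 = -162946/5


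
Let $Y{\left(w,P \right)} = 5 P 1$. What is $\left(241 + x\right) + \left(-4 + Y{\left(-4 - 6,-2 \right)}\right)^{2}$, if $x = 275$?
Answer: $712$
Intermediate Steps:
$Y{\left(w,P \right)} = 5 P$
$\left(241 + x\right) + \left(-4 + Y{\left(-4 - 6,-2 \right)}\right)^{2} = \left(241 + 275\right) + \left(-4 + 5 \left(-2\right)\right)^{2} = 516 + \left(-4 - 10\right)^{2} = 516 + \left(-14\right)^{2} = 516 + 196 = 712$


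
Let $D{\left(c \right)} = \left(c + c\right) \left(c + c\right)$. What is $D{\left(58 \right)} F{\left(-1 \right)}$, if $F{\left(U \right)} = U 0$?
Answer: $0$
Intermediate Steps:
$D{\left(c \right)} = 4 c^{2}$ ($D{\left(c \right)} = 2 c 2 c = 4 c^{2}$)
$F{\left(U \right)} = 0$
$D{\left(58 \right)} F{\left(-1 \right)} = 4 \cdot 58^{2} \cdot 0 = 4 \cdot 3364 \cdot 0 = 13456 \cdot 0 = 0$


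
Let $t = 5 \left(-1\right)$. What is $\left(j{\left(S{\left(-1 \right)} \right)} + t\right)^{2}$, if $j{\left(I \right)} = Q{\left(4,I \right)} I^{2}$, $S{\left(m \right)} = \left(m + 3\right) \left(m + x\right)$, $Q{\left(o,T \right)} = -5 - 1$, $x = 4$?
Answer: $48841$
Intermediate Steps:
$Q{\left(o,T \right)} = -6$
$t = -5$
$S{\left(m \right)} = \left(3 + m\right) \left(4 + m\right)$ ($S{\left(m \right)} = \left(m + 3\right) \left(m + 4\right) = \left(3 + m\right) \left(4 + m\right)$)
$j{\left(I \right)} = - 6 I^{2}$
$\left(j{\left(S{\left(-1 \right)} \right)} + t\right)^{2} = \left(- 6 \left(12 + \left(-1\right)^{2} + 7 \left(-1\right)\right)^{2} - 5\right)^{2} = \left(- 6 \left(12 + 1 - 7\right)^{2} - 5\right)^{2} = \left(- 6 \cdot 6^{2} - 5\right)^{2} = \left(\left(-6\right) 36 - 5\right)^{2} = \left(-216 - 5\right)^{2} = \left(-221\right)^{2} = 48841$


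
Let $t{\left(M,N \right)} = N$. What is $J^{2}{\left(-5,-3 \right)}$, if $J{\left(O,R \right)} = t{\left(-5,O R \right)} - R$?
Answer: $324$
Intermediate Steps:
$J{\left(O,R \right)} = - R + O R$ ($J{\left(O,R \right)} = O R - R = - R + O R$)
$J^{2}{\left(-5,-3 \right)} = \left(- 3 \left(-1 - 5\right)\right)^{2} = \left(\left(-3\right) \left(-6\right)\right)^{2} = 18^{2} = 324$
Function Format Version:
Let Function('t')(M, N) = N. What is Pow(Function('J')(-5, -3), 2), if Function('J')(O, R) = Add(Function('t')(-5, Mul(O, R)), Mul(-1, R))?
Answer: 324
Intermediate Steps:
Function('J')(O, R) = Add(Mul(-1, R), Mul(O, R)) (Function('J')(O, R) = Add(Mul(O, R), Mul(-1, R)) = Add(Mul(-1, R), Mul(O, R)))
Pow(Function('J')(-5, -3), 2) = Pow(Mul(-3, Add(-1, -5)), 2) = Pow(Mul(-3, -6), 2) = Pow(18, 2) = 324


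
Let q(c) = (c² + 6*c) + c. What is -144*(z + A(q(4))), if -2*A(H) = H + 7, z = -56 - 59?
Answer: 20232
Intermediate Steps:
z = -115
q(c) = c² + 7*c
A(H) = -7/2 - H/2 (A(H) = -(H + 7)/2 = -(7 + H)/2 = -7/2 - H/2)
-144*(z + A(q(4))) = -144*(-115 + (-7/2 - 2*(7 + 4))) = -144*(-115 + (-7/2 - 2*11)) = -144*(-115 + (-7/2 - ½*44)) = -144*(-115 + (-7/2 - 22)) = -144*(-115 - 51/2) = -144*(-281/2) = 20232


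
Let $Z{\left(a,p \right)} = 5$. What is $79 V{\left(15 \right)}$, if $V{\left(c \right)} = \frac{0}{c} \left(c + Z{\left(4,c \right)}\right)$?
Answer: $0$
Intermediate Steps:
$V{\left(c \right)} = 0$ ($V{\left(c \right)} = \frac{0}{c} \left(c + 5\right) = 0 \left(5 + c\right) = 0$)
$79 V{\left(15 \right)} = 79 \cdot 0 = 0$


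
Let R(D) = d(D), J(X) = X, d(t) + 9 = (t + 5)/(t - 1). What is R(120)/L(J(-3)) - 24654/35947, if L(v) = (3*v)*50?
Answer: -643107919/962480925 ≈ -0.66818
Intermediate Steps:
d(t) = -9 + (5 + t)/(-1 + t) (d(t) = -9 + (t + 5)/(t - 1) = -9 + (5 + t)/(-1 + t))
R(D) = 2*(7 - 4*D)/(-1 + D)
L(v) = 150*v
R(120)/L(J(-3)) - 24654/35947 = (2*(7 - 4*120)/(-1 + 120))/((150*(-3))) - 24654/35947 = (2*(7 - 480)/119)/(-450) - 24654*1/35947 = (2*(1/119)*(-473))*(-1/450) - 24654/35947 = -946/119*(-1/450) - 24654/35947 = 473/26775 - 24654/35947 = -643107919/962480925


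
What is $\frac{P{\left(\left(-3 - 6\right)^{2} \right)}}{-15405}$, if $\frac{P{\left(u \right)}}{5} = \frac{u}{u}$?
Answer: $- \frac{1}{3081} \approx -0.00032457$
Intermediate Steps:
$P{\left(u \right)} = 5$ ($P{\left(u \right)} = 5 \frac{u}{u} = 5 \cdot 1 = 5$)
$\frac{P{\left(\left(-3 - 6\right)^{2} \right)}}{-15405} = \frac{5}{-15405} = 5 \left(- \frac{1}{15405}\right) = - \frac{1}{3081}$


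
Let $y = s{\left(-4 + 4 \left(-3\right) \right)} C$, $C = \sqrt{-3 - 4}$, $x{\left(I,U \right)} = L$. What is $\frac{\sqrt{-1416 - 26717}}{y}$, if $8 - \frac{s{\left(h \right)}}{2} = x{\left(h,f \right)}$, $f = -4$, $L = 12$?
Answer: $- \frac{\sqrt{4019}}{8} \approx -7.9244$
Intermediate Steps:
$x{\left(I,U \right)} = 12$
$s{\left(h \right)} = -8$ ($s{\left(h \right)} = 16 - 24 = -8$)
$C = i \sqrt{7}$ ($C = \sqrt{-7} = i \sqrt{7} \approx 2.6458 i$)
$y = - 8 i \sqrt{7} \approx - 21.166 i$
$\frac{\sqrt{-1416 - 26717}}{y} = \frac{\sqrt{-1416 - 26717}}{\left(-8\right) i \sqrt{7}} = \sqrt{-28133} \frac{i \sqrt{7}}{56} = i \sqrt{28133} \frac{i \sqrt{7}}{56} = - \frac{\sqrt{4019}}{8}$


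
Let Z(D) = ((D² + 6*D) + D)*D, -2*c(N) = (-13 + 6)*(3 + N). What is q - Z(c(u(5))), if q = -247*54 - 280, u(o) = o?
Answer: -41058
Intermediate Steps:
c(N) = 21/2 + 7*N/2 (c(N) = -(-13 + 6)*(3 + N)/2 = -(-7)*(3 + N)/2 = -(-21 - 7*N)/2 = 21/2 + 7*N/2)
Z(D) = D*(D² + 7*D) (Z(D) = (D² + 7*D)*D = D*(D² + 7*D))
q = -13618 (q = -13338 - 280 = -13618)
q - Z(c(u(5))) = -13618 - (21/2 + (7/2)*5)²*(7 + (21/2 + (7/2)*5)) = -13618 - (21/2 + 35/2)²*(7 + (21/2 + 35/2)) = -13618 - 28²*(7 + 28) = -13618 - 784*35 = -13618 - 1*27440 = -13618 - 27440 = -41058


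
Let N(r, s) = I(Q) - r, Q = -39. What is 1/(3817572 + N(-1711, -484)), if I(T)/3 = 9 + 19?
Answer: 1/3819367 ≈ 2.6182e-7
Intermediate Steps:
I(T) = 84 (I(T) = 3*(9 + 19) = 3*28 = 84)
N(r, s) = 84 - r
1/(3817572 + N(-1711, -484)) = 1/(3817572 + (84 - 1*(-1711))) = 1/(3817572 + (84 + 1711)) = 1/(3817572 + 1795) = 1/3819367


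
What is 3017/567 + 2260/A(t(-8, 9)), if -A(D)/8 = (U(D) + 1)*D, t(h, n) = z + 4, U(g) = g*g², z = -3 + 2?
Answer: 8881/4536 ≈ 1.9579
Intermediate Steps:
z = -1
U(g) = g³
t(h, n) = 3 (t(h, n) = -1 + 4 = 3)
A(D) = -8*D*(1 + D³) (A(D) = -8*(D³ + 1)*D = -8*(1 + D³)*D = -8*D*(1 + D³))
3017/567 + 2260/A(t(-8, 9)) = 3017/567 + 2260/((-8*3*(1 + 3³))) = 3017*(1/567) + 2260/((-8*3*(1 + 27))) = 431/81 + 2260/((-8*3*28)) = 431/81 + 2260/(-672) = 431/81 + 2260*(-1/672) = 431/81 - 565/168 = 8881/4536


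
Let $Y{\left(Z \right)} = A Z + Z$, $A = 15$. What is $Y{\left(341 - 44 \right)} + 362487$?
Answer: $367239$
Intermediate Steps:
$Y{\left(Z \right)} = 16 Z$ ($Y{\left(Z \right)} = 15 Z + Z = 16 Z$)
$Y{\left(341 - 44 \right)} + 362487 = 16 \left(341 - 44\right) + 362487 = 16 \cdot 297 + 362487 = 4752 + 362487 = 367239$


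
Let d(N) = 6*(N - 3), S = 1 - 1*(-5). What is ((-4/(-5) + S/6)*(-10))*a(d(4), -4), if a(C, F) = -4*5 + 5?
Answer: 270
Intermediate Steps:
S = 6 (S = 1 + 5 = 6)
d(N) = -18 + 6*N (d(N) = 6*(-3 + N) = -18 + 6*N)
a(C, F) = -15 (a(C, F) = -20 + 5 = -15)
((-4/(-5) + S/6)*(-10))*a(d(4), -4) = ((-4/(-5) + 6/6)*(-10))*(-15) = ((-4*(-1/5) + 6*(1/6))*(-10))*(-15) = ((4/5 + 1)*(-10))*(-15) = ((9/5)*(-10))*(-15) = -18*(-15) = 270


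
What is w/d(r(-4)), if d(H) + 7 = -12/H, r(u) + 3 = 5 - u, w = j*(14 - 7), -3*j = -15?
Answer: -35/9 ≈ -3.8889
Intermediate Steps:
j = 5 (j = -⅓*(-15) = 5)
w = 35 (w = 5*(14 - 7) = 5*7 = 35)
r(u) = 2 - u (r(u) = -3 + (5 - u) = 2 - u)
d(H) = -7 - 12/H
w/d(r(-4)) = 35/(-7 - 12/(2 - 1*(-4))) = 35/(-7 - 12/(2 + 4)) = 35/(-7 - 12/6) = 35/(-7 - 12*⅙) = 35/(-7 - 2) = 35/(-9) = 35*(-⅑) = -35/9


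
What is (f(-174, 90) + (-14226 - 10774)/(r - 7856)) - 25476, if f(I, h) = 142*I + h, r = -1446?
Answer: -232974694/4651 ≈ -50091.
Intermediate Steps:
f(I, h) = h + 142*I
(f(-174, 90) + (-14226 - 10774)/(r - 7856)) - 25476 = ((90 + 142*(-174)) + (-14226 - 10774)/(-1446 - 7856)) - 25476 = ((90 - 24708) - 25000/(-9302)) - 25476 = (-24618 - 25000*(-1/9302)) - 25476 = (-24618 + 12500/4651) - 25476 = -114485818/4651 - 25476 = -232974694/4651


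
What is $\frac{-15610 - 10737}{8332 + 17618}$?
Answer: $- \frac{26347}{25950} \approx -1.0153$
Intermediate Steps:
$\frac{-15610 - 10737}{8332 + 17618} = - \frac{26347}{25950}$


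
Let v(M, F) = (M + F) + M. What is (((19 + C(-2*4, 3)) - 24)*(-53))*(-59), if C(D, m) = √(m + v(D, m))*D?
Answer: -15635 - 25016*I*√10 ≈ -15635.0 - 79108.0*I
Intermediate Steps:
v(M, F) = F + 2*M (v(M, F) = (F + M) + M = F + 2*M)
C(D, m) = D*√(2*D + 2*m) (C(D, m) = √(m + (m + 2*D))*D = √(2*D + 2*m)*D = D*√(2*D + 2*m))
(((19 + C(-2*4, 3)) - 24)*(-53))*(-59) = (((19 + (-2*4)*√(2*(-2*4) + 2*3)) - 24)*(-53))*(-59) = (((19 - 8*√(2*(-8) + 6)) - 24)*(-53))*(-59) = (((19 - 8*√(-16 + 6)) - 24)*(-53))*(-59) = (((19 - 8*I*√10) - 24)*(-53))*(-59) = ((-5 - 8*I*√10)*(-53))*(-59) = (265 + 424*I*√10)*(-59) = -15635 - 25016*I*√10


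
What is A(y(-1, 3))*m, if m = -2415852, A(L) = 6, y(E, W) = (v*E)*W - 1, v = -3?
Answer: -14495112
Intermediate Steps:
y(E, W) = -1 - 3*E*W (y(E, W) = (-3*E)*W - 1 = -3*E*W - 1 = -1 - 3*E*W)
A(y(-1, 3))*m = 6*(-2415852) = -14495112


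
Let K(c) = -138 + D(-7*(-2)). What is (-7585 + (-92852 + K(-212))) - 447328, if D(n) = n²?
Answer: -547707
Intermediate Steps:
K(c) = 58 (K(c) = -138 + (-7*(-2))² = -138 + 14² = -138 + 196 = 58)
(-7585 + (-92852 + K(-212))) - 447328 = (-7585 + (-92852 + 58)) - 447328 = (-7585 - 92794) - 447328 = -100379 - 447328 = -547707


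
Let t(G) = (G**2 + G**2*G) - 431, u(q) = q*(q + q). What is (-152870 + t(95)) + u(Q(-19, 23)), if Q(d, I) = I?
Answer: 714157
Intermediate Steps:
u(q) = 2*q**2 (u(q) = q*(2*q) = 2*q**2)
t(G) = -431 + G**2 + G**3 (t(G) = (G**2 + G**3) - 431 = -431 + G**2 + G**3)
(-152870 + t(95)) + u(Q(-19, 23)) = (-152870 + (-431 + 95**2 + 95**3)) + 2*23**2 = (-152870 + (-431 + 9025 + 857375)) + 2*529 = (-152870 + 865969) + 1058 = 713099 + 1058 = 714157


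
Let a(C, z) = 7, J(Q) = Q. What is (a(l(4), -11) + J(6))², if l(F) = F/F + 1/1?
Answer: 169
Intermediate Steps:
l(F) = 2 (l(F) = 1 + 1*1 = 1 + 1 = 2)
(a(l(4), -11) + J(6))² = (7 + 6)² = 13² = 169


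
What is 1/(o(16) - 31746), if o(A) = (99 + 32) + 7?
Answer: -1/31608 ≈ -3.1638e-5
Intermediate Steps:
o(A) = 138 (o(A) = 131 + 7 = 138)
1/(o(16) - 31746) = 1/(138 - 31746) = 1/(-31608) = -1/31608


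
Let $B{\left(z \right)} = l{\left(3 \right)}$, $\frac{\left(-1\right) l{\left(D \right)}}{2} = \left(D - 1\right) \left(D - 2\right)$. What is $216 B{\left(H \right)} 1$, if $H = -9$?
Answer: $-864$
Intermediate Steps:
$l{\left(D \right)} = - 2 \left(-1 + D\right) \left(-2 + D\right)$ ($l{\left(D \right)} = - 2 \left(D - 1\right) \left(D - 2\right) = - 2 \left(-1 + D\right) \left(-2 + D\right)$)
$B{\left(z \right)} = -4$ ($B{\left(z \right)} = -4 - 2 \cdot 3^{2} + 6 \cdot 3 = -4 - 18 + 18 = -4$)
$216 B{\left(H \right)} 1 = 216 \left(-4\right) 1 = \left(-864\right) 1 = -864$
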